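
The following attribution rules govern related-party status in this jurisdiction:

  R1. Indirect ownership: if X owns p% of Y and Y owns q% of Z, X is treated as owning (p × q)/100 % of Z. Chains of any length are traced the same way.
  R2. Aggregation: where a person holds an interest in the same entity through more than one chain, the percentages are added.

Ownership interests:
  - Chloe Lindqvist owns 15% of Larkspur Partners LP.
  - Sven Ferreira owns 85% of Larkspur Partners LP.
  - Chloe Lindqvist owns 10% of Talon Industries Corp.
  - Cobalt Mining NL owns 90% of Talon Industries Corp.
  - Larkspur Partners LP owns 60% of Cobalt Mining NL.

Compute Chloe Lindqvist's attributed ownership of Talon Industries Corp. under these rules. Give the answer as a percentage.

18.1%

Chain via Larkspur Partners LP → Cobalt Mining NL (R1): 15% × 60% × 90% = 8.1% of Talon Industries Corp.
Direct interest in Talon Industries Corp: 10%.
Aggregating (R2): 8.1% + 10% = 18.1%.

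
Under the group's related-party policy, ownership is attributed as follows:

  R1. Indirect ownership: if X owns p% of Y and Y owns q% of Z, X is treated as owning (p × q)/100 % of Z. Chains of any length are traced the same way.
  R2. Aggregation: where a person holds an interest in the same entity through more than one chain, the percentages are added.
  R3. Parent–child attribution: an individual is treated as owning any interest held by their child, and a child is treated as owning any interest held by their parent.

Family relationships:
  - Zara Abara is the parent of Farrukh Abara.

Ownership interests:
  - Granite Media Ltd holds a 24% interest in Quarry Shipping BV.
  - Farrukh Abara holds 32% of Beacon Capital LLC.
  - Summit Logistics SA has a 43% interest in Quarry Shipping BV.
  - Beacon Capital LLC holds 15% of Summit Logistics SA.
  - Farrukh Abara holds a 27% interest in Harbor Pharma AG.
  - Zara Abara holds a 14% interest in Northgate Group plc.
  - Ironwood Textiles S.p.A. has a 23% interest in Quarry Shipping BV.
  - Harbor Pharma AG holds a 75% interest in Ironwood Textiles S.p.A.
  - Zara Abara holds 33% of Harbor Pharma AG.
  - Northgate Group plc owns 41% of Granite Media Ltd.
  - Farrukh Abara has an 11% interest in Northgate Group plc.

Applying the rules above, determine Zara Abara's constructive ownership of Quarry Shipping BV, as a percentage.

By parent–child attribution (R3), Zara Abara is treated as also owning Farrukh Abara's interest in Harbor Pharma AG, giving 33% + 27% = 60%.
By parent–child attribution (R3), Zara Abara is treated as also owning Farrukh Abara's interest in Northgate Group plc, giving 14% + 11% = 25%.
By parent–child attribution (R3), Zara Abara is treated as owning Farrukh Abara's 32% interest in Beacon Capital LLC.
Chain via Harbor Pharma AG → Ironwood Textiles S.p.A. (R1): 60% × 75% × 23% = 10.35% of Quarry Shipping BV.
Chain via Northgate Group plc → Granite Media Ltd (R1): 25% × 41% × 24% = 2.46% of Quarry Shipping BV.
Chain via Beacon Capital LLC → Summit Logistics SA (R1): 32% × 15% × 43% = 2.064% of Quarry Shipping BV.
Aggregating (R2): 10.35% + 2.46% + 2.064% = 14.874%.

14.874%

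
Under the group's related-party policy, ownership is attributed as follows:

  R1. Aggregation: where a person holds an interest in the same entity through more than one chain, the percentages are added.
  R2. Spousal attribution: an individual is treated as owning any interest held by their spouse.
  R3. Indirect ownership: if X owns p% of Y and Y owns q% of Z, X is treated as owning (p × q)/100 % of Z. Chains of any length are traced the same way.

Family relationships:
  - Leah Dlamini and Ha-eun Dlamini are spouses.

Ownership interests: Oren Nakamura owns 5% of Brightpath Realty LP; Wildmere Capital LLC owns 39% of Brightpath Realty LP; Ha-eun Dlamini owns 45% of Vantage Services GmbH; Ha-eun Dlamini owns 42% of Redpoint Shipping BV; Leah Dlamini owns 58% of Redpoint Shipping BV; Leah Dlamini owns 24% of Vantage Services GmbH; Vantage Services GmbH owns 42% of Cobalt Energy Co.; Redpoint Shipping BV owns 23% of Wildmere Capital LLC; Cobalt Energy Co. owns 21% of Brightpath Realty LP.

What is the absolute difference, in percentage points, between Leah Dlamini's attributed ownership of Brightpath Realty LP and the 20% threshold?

4.9442

By spousal attribution (R2), Leah Dlamini is treated as also owning Ha-eun Dlamini's interest in Vantage Services GmbH, giving 24% + 45% = 69%.
By spousal attribution (R2), Leah Dlamini is treated as also owning Ha-eun Dlamini's interest in Redpoint Shipping BV, giving 58% + 42% = 100%.
Chain via Vantage Services GmbH → Cobalt Energy Co. (R3): 69% × 42% × 21% = 6.0858% of Brightpath Realty LP.
Chain via Redpoint Shipping BV → Wildmere Capital LLC (R3): 100% × 23% × 39% = 8.97% of Brightpath Realty LP.
Aggregating (R1): 6.0858% + 8.97% = 15.0558%.
15.0558% falls short of the 20% threshold by 4.9442 percentage points.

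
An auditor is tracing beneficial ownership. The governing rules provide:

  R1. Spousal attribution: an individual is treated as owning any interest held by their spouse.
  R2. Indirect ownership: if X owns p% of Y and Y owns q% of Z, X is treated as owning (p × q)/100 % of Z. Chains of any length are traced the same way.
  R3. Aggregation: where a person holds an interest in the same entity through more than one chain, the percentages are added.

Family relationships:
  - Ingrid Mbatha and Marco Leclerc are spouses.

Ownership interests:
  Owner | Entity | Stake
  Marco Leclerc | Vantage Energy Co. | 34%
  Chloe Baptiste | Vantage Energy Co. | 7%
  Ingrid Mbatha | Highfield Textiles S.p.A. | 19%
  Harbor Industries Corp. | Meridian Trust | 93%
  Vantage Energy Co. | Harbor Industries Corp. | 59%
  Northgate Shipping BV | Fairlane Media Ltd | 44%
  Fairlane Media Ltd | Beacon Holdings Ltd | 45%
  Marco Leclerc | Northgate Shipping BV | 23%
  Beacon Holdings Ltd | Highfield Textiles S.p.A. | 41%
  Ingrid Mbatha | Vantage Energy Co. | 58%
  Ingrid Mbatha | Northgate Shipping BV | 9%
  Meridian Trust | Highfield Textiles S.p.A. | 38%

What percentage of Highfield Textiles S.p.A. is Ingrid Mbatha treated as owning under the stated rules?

40.780312%

By spousal attribution (R1), Ingrid Mbatha is treated as also owning Marco Leclerc's interest in Vantage Energy Co, giving 58% + 34% = 92%.
By spousal attribution (R1), Ingrid Mbatha is treated as also owning Marco Leclerc's interest in Northgate Shipping BV, giving 9% + 23% = 32%.
Chain via Vantage Energy Co. → Harbor Industries Corp. → Meridian Trust (R2): 92% × 59% × 93% × 38% = 19.182552% of Highfield Textiles S.p.A.
Chain via Northgate Shipping BV → Fairlane Media Ltd → Beacon Holdings Ltd (R2): 32% × 44% × 45% × 41% = 2.59776% of Highfield Textiles S.p.A.
Direct interest in Highfield Textiles S.p.A: 19%.
Aggregating (R3): 19.182552% + 2.59776% + 19% = 40.780312%.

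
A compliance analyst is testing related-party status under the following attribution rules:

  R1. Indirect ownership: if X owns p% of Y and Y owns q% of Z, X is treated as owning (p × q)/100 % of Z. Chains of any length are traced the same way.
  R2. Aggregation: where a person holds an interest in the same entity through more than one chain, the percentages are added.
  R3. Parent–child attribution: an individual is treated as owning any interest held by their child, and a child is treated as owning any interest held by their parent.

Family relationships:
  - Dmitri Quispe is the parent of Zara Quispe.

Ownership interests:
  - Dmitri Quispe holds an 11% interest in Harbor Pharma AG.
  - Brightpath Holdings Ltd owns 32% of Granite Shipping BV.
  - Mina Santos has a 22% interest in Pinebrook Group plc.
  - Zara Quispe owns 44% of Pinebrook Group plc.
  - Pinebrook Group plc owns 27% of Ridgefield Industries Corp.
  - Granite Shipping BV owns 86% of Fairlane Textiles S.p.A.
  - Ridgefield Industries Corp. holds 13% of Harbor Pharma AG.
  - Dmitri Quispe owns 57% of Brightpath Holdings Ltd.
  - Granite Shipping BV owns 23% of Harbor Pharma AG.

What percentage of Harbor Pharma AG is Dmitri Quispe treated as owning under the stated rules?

By parent–child attribution (R3), Dmitri Quispe is treated as owning Zara Quispe's 44% interest in Pinebrook Group plc.
Chain via Brightpath Holdings Ltd → Granite Shipping BV (R1): 57% × 32% × 23% = 4.1952% of Harbor Pharma AG.
Direct interest in Harbor Pharma AG: 11%.
Chain via Pinebrook Group plc → Ridgefield Industries Corp. (R1): 44% × 27% × 13% = 1.5444% of Harbor Pharma AG.
Aggregating (R2): 4.1952% + 11% + 1.5444% = 16.7396%.

16.7396%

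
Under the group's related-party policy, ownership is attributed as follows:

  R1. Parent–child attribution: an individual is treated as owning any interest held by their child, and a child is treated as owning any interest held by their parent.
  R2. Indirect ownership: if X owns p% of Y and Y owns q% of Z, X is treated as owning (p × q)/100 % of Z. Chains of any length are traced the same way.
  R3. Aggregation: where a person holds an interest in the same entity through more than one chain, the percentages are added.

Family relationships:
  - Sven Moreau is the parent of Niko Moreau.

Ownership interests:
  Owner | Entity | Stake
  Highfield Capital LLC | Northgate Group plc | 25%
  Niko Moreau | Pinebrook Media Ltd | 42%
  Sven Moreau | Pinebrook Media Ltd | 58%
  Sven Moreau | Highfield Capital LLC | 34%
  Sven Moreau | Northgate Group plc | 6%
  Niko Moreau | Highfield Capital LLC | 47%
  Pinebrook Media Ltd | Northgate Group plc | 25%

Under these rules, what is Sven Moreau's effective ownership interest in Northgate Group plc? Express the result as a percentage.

By parent–child attribution (R1), Sven Moreau is treated as also owning Niko Moreau's interest in Highfield Capital LLC, giving 34% + 47% = 81%.
By parent–child attribution (R1), Sven Moreau is treated as also owning Niko Moreau's interest in Pinebrook Media Ltd, giving 58% + 42% = 100%.
Chain via Highfield Capital LLC (R2): 81% × 25% = 20.25% of Northgate Group plc.
Chain via Pinebrook Media Ltd (R2): 100% × 25% = 25% of Northgate Group plc.
Direct interest in Northgate Group plc: 6%.
Aggregating (R3): 20.25% + 25% + 6% = 51.25%.

51.25%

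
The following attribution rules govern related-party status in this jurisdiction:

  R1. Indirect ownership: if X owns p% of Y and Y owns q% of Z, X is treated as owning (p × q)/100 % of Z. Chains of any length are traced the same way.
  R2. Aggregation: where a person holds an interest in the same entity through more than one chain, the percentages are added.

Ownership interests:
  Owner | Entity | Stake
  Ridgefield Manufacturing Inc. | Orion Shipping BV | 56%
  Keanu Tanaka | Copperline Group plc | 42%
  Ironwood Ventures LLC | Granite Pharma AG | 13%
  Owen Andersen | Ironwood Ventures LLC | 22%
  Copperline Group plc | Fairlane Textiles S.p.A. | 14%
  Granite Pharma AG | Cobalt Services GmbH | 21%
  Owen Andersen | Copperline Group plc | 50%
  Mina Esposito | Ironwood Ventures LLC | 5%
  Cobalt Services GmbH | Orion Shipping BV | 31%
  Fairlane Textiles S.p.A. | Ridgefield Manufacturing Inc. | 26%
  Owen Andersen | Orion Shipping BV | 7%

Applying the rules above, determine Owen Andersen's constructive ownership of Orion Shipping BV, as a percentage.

Chain via Ironwood Ventures LLC → Granite Pharma AG → Cobalt Services GmbH (R1): 22% × 13% × 21% × 31% = 0.186186% of Orion Shipping BV.
Chain via Copperline Group plc → Fairlane Textiles S.p.A. → Ridgefield Manufacturing Inc. (R1): 50% × 14% × 26% × 56% = 1.0192% of Orion Shipping BV.
Direct interest in Orion Shipping BV: 7%.
Aggregating (R2): 0.186186% + 1.0192% + 7% = 8.205386%.

8.205386%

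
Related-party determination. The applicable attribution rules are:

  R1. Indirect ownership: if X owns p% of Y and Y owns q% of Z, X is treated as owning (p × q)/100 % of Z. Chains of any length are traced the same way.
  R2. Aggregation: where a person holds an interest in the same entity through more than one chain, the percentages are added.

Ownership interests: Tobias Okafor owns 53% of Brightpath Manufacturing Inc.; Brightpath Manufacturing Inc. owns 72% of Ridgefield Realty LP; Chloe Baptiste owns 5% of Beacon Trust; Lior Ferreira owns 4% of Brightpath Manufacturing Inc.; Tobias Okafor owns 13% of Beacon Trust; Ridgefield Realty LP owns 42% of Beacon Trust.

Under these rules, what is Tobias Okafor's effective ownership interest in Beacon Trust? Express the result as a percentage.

29.0272%

Chain via Brightpath Manufacturing Inc. → Ridgefield Realty LP (R1): 53% × 72% × 42% = 16.0272% of Beacon Trust.
Direct interest in Beacon Trust: 13%.
Aggregating (R2): 16.0272% + 13% = 29.0272%.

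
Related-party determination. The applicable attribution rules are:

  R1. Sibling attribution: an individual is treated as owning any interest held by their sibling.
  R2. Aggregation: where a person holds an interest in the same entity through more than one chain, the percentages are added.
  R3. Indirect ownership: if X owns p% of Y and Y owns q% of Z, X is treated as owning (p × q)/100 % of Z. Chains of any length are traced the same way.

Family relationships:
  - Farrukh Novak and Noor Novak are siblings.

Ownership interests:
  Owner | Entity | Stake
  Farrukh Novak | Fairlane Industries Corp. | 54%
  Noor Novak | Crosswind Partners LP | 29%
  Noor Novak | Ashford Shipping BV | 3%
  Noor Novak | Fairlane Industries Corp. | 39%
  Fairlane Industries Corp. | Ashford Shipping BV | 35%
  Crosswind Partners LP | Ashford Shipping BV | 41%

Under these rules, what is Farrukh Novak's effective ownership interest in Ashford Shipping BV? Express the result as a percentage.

By sibling attribution (R1), Farrukh Novak is treated as also owning Noor Novak's interest in Fairlane Industries Corp, giving 54% + 39% = 93%.
By sibling attribution (R1), Farrukh Novak is treated as owning Noor Novak's 29% interest in Crosswind Partners LP.
By sibling attribution (R1), Farrukh Novak is treated as owning Noor Novak's 3% interest in Ashford Shipping BV.
Chain via Fairlane Industries Corp. (R3): 93% × 35% = 32.55% of Ashford Shipping BV.
Chain via Crosswind Partners LP (R3): 29% × 41% = 11.89% of Ashford Shipping BV.
Direct interest in Ashford Shipping BV: 3%.
Aggregating (R2): 32.55% + 11.89% + 3% = 47.44%.

47.44%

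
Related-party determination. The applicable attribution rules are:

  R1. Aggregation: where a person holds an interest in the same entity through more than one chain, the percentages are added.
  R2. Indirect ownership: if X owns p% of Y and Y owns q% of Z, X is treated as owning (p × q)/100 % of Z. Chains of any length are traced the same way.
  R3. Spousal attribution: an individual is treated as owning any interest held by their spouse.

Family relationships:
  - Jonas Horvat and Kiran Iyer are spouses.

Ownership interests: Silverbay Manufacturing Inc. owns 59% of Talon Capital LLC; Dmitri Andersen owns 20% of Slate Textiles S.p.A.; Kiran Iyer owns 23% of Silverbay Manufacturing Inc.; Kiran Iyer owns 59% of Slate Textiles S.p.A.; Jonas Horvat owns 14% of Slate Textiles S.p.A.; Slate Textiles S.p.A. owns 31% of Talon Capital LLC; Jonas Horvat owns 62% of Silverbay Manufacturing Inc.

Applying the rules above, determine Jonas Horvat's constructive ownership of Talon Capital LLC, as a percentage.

By spousal attribution (R3), Jonas Horvat is treated as also owning Kiran Iyer's interest in Slate Textiles S.p.A, giving 14% + 59% = 73%.
By spousal attribution (R3), Jonas Horvat is treated as also owning Kiran Iyer's interest in Silverbay Manufacturing Inc, giving 62% + 23% = 85%.
Chain via Slate Textiles S.p.A. (R2): 73% × 31% = 22.63% of Talon Capital LLC.
Chain via Silverbay Manufacturing Inc. (R2): 85% × 59% = 50.15% of Talon Capital LLC.
Aggregating (R1): 22.63% + 50.15% = 72.78%.

72.78%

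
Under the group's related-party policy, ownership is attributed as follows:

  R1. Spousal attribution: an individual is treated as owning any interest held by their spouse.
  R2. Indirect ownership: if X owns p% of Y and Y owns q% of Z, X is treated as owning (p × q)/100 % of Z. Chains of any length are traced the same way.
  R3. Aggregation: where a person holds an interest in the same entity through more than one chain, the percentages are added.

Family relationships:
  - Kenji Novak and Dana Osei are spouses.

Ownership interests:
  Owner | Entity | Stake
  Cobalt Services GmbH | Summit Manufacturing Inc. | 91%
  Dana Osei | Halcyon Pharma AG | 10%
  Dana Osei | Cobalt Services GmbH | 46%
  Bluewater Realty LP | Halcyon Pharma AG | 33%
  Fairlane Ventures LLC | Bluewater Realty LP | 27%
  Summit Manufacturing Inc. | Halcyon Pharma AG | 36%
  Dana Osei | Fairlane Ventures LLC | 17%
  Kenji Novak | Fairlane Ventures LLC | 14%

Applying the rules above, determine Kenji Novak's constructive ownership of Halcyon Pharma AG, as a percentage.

By spousal attribution (R1), Kenji Novak is treated as also owning Dana Osei's interest in Fairlane Ventures LLC, giving 14% + 17% = 31%.
By spousal attribution (R1), Kenji Novak is treated as owning Dana Osei's 46% interest in Cobalt Services GmbH.
By spousal attribution (R1), Kenji Novak is treated as owning Dana Osei's 10% interest in Halcyon Pharma AG.
Chain via Fairlane Ventures LLC → Bluewater Realty LP (R2): 31% × 27% × 33% = 2.7621% of Halcyon Pharma AG.
Chain via Cobalt Services GmbH → Summit Manufacturing Inc. (R2): 46% × 91% × 36% = 15.0696% of Halcyon Pharma AG.
Direct interest in Halcyon Pharma AG: 10%.
Aggregating (R3): 2.7621% + 15.0696% + 10% = 27.8317%.

27.8317%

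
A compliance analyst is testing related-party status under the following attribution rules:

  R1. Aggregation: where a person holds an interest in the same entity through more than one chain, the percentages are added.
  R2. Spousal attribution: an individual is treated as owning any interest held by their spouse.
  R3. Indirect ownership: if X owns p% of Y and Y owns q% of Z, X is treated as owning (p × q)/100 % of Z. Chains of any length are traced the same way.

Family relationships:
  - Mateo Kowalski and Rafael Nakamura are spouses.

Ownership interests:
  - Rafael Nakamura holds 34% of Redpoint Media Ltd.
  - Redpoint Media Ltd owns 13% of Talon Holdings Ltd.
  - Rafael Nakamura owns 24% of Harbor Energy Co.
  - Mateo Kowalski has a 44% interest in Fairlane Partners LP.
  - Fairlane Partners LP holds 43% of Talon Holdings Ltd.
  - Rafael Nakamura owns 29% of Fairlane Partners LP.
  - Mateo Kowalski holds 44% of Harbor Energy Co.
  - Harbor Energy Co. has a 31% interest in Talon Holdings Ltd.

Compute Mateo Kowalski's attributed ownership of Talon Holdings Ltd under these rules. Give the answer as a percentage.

By spousal attribution (R2), Mateo Kowalski is treated as also owning Rafael Nakamura's interest in Harbor Energy Co, giving 44% + 24% = 68%.
By spousal attribution (R2), Mateo Kowalski is treated as also owning Rafael Nakamura's interest in Fairlane Partners LP, giving 44% + 29% = 73%.
By spousal attribution (R2), Mateo Kowalski is treated as owning Rafael Nakamura's 34% interest in Redpoint Media Ltd.
Chain via Harbor Energy Co. (R3): 68% × 31% = 21.08% of Talon Holdings Ltd.
Chain via Fairlane Partners LP (R3): 73% × 43% = 31.39% of Talon Holdings Ltd.
Chain via Redpoint Media Ltd (R3): 34% × 13% = 4.42% of Talon Holdings Ltd.
Aggregating (R1): 21.08% + 31.39% + 4.42% = 56.89%.

56.89%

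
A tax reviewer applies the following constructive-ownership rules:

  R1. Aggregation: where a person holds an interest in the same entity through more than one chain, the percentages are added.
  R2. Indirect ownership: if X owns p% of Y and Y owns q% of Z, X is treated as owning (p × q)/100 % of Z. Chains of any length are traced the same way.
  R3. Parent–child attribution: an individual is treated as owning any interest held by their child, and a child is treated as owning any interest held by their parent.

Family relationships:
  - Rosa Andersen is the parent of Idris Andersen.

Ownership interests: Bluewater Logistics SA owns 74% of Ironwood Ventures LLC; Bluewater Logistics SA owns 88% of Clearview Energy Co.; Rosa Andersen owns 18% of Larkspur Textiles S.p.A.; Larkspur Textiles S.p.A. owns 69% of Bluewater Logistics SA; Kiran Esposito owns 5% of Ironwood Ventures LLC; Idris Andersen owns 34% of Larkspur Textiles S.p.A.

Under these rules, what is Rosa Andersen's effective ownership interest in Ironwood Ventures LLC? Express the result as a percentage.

By parent–child attribution (R3), Rosa Andersen is treated as also owning Idris Andersen's interest in Larkspur Textiles S.p.A, giving 18% + 34% = 52%.
Chain via Larkspur Textiles S.p.A. → Bluewater Logistics SA (R2): 52% × 69% × 74% = 26.5512% of Ironwood Ventures LLC.

26.5512%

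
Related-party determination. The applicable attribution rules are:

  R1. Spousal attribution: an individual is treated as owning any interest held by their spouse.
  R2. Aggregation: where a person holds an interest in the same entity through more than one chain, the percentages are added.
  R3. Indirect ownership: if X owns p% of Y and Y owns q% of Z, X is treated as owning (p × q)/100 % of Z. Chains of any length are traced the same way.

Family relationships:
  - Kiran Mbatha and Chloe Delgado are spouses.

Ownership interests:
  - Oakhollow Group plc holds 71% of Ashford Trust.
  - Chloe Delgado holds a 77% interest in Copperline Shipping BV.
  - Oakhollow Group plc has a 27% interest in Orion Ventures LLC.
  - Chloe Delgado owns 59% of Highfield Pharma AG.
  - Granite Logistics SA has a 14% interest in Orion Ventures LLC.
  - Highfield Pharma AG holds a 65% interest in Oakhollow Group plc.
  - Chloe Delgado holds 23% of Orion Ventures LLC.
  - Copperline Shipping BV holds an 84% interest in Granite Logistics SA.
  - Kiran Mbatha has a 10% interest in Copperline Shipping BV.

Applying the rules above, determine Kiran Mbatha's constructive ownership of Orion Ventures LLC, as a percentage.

43.5857%

By spousal attribution (R1), Kiran Mbatha is treated as also owning Chloe Delgado's interest in Copperline Shipping BV, giving 10% + 77% = 87%.
By spousal attribution (R1), Kiran Mbatha is treated as owning Chloe Delgado's 59% interest in Highfield Pharma AG.
By spousal attribution (R1), Kiran Mbatha is treated as owning Chloe Delgado's 23% interest in Orion Ventures LLC.
Chain via Copperline Shipping BV → Granite Logistics SA (R3): 87% × 84% × 14% = 10.2312% of Orion Ventures LLC.
Chain via Highfield Pharma AG → Oakhollow Group plc (R3): 59% × 65% × 27% = 10.3545% of Orion Ventures LLC.
Direct interest in Orion Ventures LLC: 23%.
Aggregating (R2): 10.2312% + 10.3545% + 23% = 43.5857%.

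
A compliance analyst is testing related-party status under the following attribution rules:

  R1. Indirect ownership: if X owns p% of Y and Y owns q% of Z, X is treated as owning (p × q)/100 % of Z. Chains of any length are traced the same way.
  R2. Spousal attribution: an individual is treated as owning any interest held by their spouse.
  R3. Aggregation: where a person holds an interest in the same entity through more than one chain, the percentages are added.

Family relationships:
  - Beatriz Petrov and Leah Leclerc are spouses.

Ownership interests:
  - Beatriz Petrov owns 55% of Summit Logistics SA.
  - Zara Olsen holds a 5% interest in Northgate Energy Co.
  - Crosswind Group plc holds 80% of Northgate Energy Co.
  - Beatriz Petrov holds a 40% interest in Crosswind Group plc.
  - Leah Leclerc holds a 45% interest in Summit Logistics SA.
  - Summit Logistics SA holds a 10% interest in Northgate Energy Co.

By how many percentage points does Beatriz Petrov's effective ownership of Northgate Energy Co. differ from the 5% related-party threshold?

37

By spousal attribution (R2), Beatriz Petrov is treated as also owning Leah Leclerc's interest in Summit Logistics SA, giving 55% + 45% = 100%.
Chain via Summit Logistics SA (R1): 100% × 10% = 10% of Northgate Energy Co.
Chain via Crosswind Group plc (R1): 40% × 80% = 32% of Northgate Energy Co.
Aggregating (R3): 10% + 32% = 42%.
42% exceeds the 5% threshold by 37 percentage points.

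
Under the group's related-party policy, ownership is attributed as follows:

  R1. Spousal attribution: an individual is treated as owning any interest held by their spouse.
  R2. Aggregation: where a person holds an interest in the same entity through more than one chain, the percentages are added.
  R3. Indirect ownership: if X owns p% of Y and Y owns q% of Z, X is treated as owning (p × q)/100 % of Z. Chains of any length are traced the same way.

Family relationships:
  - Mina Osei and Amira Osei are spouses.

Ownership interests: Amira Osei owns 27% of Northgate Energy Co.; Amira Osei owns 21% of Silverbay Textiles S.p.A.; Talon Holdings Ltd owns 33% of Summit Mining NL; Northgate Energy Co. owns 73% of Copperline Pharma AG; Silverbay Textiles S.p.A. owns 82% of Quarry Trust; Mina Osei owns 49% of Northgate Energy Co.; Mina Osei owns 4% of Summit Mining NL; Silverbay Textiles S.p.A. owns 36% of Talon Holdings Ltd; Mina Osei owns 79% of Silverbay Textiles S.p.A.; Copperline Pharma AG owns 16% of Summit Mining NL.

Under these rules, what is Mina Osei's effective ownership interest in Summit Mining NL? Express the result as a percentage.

By spousal attribution (R1), Mina Osei is treated as also owning Amira Osei's interest in Silverbay Textiles S.p.A, giving 79% + 21% = 100%.
By spousal attribution (R1), Mina Osei is treated as also owning Amira Osei's interest in Northgate Energy Co, giving 49% + 27% = 76%.
Chain via Silverbay Textiles S.p.A. → Talon Holdings Ltd (R3): 100% × 36% × 33% = 11.88% of Summit Mining NL.
Chain via Northgate Energy Co. → Copperline Pharma AG (R3): 76% × 73% × 16% = 8.8768% of Summit Mining NL.
Direct interest in Summit Mining NL: 4%.
Aggregating (R2): 11.88% + 8.8768% + 4% = 24.7568%.

24.7568%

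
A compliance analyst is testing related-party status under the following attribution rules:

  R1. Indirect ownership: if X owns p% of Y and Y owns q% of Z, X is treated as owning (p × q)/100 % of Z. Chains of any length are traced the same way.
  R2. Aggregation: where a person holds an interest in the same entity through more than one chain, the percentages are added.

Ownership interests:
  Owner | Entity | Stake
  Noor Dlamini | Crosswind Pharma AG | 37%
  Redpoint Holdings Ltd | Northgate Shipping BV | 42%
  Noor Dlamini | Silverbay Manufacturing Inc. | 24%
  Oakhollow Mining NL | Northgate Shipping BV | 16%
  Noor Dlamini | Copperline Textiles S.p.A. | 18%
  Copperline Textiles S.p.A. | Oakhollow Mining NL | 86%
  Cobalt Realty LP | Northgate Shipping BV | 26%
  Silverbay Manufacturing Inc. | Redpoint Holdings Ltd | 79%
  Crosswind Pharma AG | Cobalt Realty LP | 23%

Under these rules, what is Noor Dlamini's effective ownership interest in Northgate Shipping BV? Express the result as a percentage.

Chain via Silverbay Manufacturing Inc. → Redpoint Holdings Ltd (R1): 24% × 79% × 42% = 7.9632% of Northgate Shipping BV.
Chain via Crosswind Pharma AG → Cobalt Realty LP (R1): 37% × 23% × 26% = 2.2126% of Northgate Shipping BV.
Chain via Copperline Textiles S.p.A. → Oakhollow Mining NL (R1): 18% × 86% × 16% = 2.4768% of Northgate Shipping BV.
Aggregating (R2): 7.9632% + 2.2126% + 2.4768% = 12.6526%.

12.6526%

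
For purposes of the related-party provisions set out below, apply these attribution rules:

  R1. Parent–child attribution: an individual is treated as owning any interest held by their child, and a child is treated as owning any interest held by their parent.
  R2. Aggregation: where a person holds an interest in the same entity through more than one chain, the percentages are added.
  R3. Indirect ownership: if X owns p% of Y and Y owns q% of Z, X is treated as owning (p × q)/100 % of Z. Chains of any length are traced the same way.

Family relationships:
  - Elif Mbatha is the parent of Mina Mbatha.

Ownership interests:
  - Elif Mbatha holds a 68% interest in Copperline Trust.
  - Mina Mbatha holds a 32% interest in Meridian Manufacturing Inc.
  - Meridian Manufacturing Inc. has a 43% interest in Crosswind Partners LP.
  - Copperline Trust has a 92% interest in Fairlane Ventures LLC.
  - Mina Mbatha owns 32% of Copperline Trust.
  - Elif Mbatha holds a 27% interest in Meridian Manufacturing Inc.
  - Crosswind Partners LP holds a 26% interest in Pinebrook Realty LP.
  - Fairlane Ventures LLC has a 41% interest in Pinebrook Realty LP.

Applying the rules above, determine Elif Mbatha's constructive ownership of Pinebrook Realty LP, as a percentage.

44.3162%

By parent–child attribution (R1), Elif Mbatha is treated as also owning Mina Mbatha's interest in Meridian Manufacturing Inc, giving 27% + 32% = 59%.
By parent–child attribution (R1), Elif Mbatha is treated as also owning Mina Mbatha's interest in Copperline Trust, giving 68% + 32% = 100%.
Chain via Meridian Manufacturing Inc. → Crosswind Partners LP (R3): 59% × 43% × 26% = 6.5962% of Pinebrook Realty LP.
Chain via Copperline Trust → Fairlane Ventures LLC (R3): 100% × 92% × 41% = 37.72% of Pinebrook Realty LP.
Aggregating (R2): 6.5962% + 37.72% = 44.3162%.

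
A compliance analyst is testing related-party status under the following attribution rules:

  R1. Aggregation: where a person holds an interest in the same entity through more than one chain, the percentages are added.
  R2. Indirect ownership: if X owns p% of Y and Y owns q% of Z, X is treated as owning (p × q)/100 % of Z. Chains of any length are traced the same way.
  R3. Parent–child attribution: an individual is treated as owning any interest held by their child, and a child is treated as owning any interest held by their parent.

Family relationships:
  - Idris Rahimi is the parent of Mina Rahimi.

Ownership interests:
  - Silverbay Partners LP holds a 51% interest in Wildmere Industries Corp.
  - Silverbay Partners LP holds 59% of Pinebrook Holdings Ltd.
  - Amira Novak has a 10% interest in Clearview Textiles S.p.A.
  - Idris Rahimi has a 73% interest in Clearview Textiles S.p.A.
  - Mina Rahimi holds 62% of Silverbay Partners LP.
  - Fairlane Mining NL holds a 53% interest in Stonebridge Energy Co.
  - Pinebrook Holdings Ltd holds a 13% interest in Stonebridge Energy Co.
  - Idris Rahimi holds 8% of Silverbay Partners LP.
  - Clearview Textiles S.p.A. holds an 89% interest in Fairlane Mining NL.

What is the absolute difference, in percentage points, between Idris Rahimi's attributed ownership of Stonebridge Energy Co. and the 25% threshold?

By parent–child attribution (R3), Idris Rahimi is treated as also owning Mina Rahimi's interest in Silverbay Partners LP, giving 8% + 62% = 70%.
Chain via Silverbay Partners LP → Pinebrook Holdings Ltd (R2): 70% × 59% × 13% = 5.369% of Stonebridge Energy Co.
Chain via Clearview Textiles S.p.A. → Fairlane Mining NL (R2): 73% × 89% × 53% = 34.4341% of Stonebridge Energy Co.
Aggregating (R1): 5.369% + 34.4341% = 39.8031%.
39.8031% exceeds the 25% threshold by 14.8031 percentage points.

14.8031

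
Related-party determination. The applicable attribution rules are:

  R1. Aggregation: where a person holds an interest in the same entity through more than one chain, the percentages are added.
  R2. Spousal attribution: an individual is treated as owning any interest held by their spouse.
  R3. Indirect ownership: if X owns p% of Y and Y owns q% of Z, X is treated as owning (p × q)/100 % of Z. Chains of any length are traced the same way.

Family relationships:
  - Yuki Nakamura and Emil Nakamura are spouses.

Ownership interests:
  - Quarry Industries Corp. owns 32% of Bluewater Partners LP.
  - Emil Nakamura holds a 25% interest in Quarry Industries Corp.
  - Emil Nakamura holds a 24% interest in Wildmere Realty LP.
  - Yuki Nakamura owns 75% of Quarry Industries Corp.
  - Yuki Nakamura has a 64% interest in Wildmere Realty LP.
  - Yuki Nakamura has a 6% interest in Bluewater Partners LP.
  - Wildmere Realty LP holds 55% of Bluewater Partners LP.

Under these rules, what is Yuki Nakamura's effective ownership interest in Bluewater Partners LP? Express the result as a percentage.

86.4%

By spousal attribution (R2), Yuki Nakamura is treated as also owning Emil Nakamura's interest in Quarry Industries Corp, giving 75% + 25% = 100%.
By spousal attribution (R2), Yuki Nakamura is treated as also owning Emil Nakamura's interest in Wildmere Realty LP, giving 64% + 24% = 88%.
Chain via Quarry Industries Corp. (R3): 100% × 32% = 32% of Bluewater Partners LP.
Chain via Wildmere Realty LP (R3): 88% × 55% = 48.4% of Bluewater Partners LP.
Direct interest in Bluewater Partners LP: 6%.
Aggregating (R1): 32% + 48.4% + 6% = 86.4%.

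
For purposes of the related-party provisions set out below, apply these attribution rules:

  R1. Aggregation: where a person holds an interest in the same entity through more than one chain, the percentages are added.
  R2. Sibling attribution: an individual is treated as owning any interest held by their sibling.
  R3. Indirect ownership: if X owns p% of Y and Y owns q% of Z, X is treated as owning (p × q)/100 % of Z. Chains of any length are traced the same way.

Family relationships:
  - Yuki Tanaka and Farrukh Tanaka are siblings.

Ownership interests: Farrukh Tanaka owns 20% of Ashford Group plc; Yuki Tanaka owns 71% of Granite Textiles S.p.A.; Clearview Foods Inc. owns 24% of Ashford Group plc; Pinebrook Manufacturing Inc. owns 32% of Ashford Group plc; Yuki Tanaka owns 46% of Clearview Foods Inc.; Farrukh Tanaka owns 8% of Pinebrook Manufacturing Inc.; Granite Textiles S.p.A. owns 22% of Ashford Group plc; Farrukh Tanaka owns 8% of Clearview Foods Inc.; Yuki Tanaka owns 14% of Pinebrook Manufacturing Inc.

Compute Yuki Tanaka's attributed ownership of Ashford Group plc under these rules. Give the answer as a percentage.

55.62%

By sibling attribution (R2), Yuki Tanaka is treated as also owning Farrukh Tanaka's interest in Clearview Foods Inc, giving 46% + 8% = 54%.
By sibling attribution (R2), Yuki Tanaka is treated as also owning Farrukh Tanaka's interest in Pinebrook Manufacturing Inc, giving 14% + 8% = 22%.
By sibling attribution (R2), Yuki Tanaka is treated as owning Farrukh Tanaka's 20% interest in Ashford Group plc.
Chain via Granite Textiles S.p.A. (R3): 71% × 22% = 15.62% of Ashford Group plc.
Chain via Clearview Foods Inc. (R3): 54% × 24% = 12.96% of Ashford Group plc.
Chain via Pinebrook Manufacturing Inc. (R3): 22% × 32% = 7.04% of Ashford Group plc.
Direct interest in Ashford Group plc: 20%.
Aggregating (R1): 15.62% + 12.96% + 7.04% + 20% = 55.62%.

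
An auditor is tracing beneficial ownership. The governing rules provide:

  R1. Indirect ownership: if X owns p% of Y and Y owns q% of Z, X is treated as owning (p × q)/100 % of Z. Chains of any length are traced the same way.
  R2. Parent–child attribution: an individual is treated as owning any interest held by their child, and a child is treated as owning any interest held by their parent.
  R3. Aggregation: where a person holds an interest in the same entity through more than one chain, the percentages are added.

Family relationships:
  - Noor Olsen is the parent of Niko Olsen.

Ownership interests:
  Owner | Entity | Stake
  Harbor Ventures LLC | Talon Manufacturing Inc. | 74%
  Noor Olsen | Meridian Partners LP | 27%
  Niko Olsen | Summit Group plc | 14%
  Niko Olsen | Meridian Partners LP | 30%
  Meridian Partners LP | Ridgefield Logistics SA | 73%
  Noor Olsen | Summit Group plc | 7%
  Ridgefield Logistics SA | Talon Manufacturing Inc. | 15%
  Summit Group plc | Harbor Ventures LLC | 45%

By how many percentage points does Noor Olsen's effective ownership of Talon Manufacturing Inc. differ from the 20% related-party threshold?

By parent–child attribution (R2), Noor Olsen is treated as also owning Niko Olsen's interest in Meridian Partners LP, giving 27% + 30% = 57%.
By parent–child attribution (R2), Noor Olsen is treated as also owning Niko Olsen's interest in Summit Group plc, giving 7% + 14% = 21%.
Chain via Meridian Partners LP → Ridgefield Logistics SA (R1): 57% × 73% × 15% = 6.2415% of Talon Manufacturing Inc.
Chain via Summit Group plc → Harbor Ventures LLC (R1): 21% × 45% × 74% = 6.993% of Talon Manufacturing Inc.
Aggregating (R3): 6.2415% + 6.993% = 13.2345%.
13.2345% falls short of the 20% threshold by 6.7655 percentage points.

6.7655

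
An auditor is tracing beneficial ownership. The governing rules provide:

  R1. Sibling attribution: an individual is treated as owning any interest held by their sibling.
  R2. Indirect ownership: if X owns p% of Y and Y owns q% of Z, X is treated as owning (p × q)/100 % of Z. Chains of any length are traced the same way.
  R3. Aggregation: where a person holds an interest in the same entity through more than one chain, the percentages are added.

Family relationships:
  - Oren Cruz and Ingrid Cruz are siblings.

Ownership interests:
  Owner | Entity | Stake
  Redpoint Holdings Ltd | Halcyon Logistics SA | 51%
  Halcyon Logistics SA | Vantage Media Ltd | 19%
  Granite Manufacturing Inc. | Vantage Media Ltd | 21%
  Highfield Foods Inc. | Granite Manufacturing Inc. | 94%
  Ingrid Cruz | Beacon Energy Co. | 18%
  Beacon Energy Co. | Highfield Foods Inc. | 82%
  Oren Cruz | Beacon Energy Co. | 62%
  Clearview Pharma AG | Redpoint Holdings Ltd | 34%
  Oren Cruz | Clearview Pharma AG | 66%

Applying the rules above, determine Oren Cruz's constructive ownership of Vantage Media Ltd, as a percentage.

By sibling attribution (R1), Oren Cruz is treated as also owning Ingrid Cruz's interest in Beacon Energy Co, giving 62% + 18% = 80%.
Chain via Clearview Pharma AG → Redpoint Holdings Ltd → Halcyon Logistics SA (R2): 66% × 34% × 51% × 19% = 2.174436% of Vantage Media Ltd.
Chain via Beacon Energy Co. → Highfield Foods Inc. → Granite Manufacturing Inc. (R2): 80% × 82% × 94% × 21% = 12.94944% of Vantage Media Ltd.
Aggregating (R3): 2.174436% + 12.94944% = 15.123876%.

15.123876%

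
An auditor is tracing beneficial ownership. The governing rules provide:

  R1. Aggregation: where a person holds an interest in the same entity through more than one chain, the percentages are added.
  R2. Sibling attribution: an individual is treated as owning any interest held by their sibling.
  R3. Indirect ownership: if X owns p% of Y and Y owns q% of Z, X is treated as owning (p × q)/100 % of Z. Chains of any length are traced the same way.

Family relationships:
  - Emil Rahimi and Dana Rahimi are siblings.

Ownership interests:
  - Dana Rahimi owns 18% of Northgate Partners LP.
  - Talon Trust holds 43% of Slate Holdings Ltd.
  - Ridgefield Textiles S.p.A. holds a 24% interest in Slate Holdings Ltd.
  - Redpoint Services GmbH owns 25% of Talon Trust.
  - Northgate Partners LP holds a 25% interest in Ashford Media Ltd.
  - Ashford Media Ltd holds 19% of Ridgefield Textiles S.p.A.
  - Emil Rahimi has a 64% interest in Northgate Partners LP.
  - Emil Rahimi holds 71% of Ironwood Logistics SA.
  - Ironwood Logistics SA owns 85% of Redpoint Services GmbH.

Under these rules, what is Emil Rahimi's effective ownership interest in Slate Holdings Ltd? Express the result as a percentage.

By sibling attribution (R2), Emil Rahimi is treated as also owning Dana Rahimi's interest in Northgate Partners LP, giving 64% + 18% = 82%.
Chain via Ironwood Logistics SA → Redpoint Services GmbH → Talon Trust (R3): 71% × 85% × 25% × 43% = 6.487625% of Slate Holdings Ltd.
Chain via Northgate Partners LP → Ashford Media Ltd → Ridgefield Textiles S.p.A. (R3): 82% × 25% × 19% × 24% = 0.9348% of Slate Holdings Ltd.
Aggregating (R1): 6.487625% + 0.9348% = 7.422425%.

7.422425%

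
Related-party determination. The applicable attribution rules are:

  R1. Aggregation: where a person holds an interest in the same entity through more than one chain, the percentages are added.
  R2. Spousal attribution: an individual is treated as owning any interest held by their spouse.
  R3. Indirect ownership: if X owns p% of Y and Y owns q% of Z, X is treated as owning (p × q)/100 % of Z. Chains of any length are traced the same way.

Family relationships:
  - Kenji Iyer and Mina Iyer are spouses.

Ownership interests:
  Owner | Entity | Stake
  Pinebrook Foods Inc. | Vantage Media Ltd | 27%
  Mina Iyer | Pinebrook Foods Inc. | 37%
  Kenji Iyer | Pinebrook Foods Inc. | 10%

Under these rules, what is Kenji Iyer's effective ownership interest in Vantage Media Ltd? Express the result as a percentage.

12.69%

By spousal attribution (R2), Kenji Iyer is treated as also owning Mina Iyer's interest in Pinebrook Foods Inc, giving 10% + 37% = 47%.
Chain via Pinebrook Foods Inc. (R3): 47% × 27% = 12.69% of Vantage Media Ltd.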